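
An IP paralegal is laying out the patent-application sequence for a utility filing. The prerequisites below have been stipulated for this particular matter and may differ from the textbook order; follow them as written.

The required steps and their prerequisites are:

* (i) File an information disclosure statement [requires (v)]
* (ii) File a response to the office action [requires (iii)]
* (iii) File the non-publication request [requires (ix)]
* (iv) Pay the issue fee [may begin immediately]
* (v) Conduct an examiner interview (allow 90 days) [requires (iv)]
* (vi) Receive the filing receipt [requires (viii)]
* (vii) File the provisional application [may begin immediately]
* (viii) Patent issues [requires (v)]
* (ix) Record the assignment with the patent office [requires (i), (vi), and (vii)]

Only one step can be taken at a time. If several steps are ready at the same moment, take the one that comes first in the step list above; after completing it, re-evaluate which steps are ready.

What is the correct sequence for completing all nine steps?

(iv) and (vii) have no prerequisites; (iv) is listed earlier, so (iv) is first.
(v) and (vii) are both available; (v) is listed earlier → (v).
Ready: (i), (vii) and (viii). (i) is listed earlier → (i).
(vii) and (viii) are both available; (vii) is listed earlier → (vii).
That leaves (viii) as the only ready step → (viii).
(vi) is the only step now ready → (vi).
(ix) is the only step now ready → (ix).
Next only (iii) has its prerequisites met → (iii).
(ii) needed (iii), now all done → (ii).

(iv), (v), (i), (vii), (viii), (vi), (ix), (iii), (ii)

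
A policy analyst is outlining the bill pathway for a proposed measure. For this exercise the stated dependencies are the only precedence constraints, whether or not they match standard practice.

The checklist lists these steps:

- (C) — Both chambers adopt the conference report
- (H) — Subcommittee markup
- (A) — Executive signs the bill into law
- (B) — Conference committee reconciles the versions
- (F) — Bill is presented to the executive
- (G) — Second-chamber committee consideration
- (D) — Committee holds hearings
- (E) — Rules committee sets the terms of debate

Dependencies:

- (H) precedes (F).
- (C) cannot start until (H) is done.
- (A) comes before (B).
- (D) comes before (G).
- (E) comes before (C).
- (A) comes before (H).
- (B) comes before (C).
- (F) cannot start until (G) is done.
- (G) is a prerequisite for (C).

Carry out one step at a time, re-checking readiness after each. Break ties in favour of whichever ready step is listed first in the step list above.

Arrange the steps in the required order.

(A), (H), (B), (D), (G), (F), (E), (C)

Nothing is required for (A), (D) and (E). (A) is listed earlier → (A) first.
(H), (B), (D) and (E) are all available; (H) is listed earlier → (H).
(B), (D) and (E) are all available; (B) is listed earlier → (B).
Ready: (D) and (E). (D) is listed earlier → (D).
(G) now also ready, so the ready set is {(G), (E)}; (G) is listed earlier → (G).
Now (F) and (E) have their prerequisites met. (F) is listed earlier, so (F) next.
Next only (E) has its prerequisites met → (E).
Next only (C) has its prerequisites met → (C).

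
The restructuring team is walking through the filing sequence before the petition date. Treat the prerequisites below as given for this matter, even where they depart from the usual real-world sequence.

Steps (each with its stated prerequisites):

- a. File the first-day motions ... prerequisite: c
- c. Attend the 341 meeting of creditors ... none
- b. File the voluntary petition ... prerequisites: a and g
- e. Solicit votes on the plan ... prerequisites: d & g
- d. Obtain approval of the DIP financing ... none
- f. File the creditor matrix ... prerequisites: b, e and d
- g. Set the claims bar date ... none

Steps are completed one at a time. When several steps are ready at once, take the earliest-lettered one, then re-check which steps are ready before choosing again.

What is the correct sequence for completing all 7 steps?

c, a, d, g, b, e, f

Nothing is required for c, d and g. c has the earlier label → c first.
Ready: a, d and g. a has the earlier label → a.
Ready: d and g. d has the earlier label → d.
That leaves g as the only ready step → g.
Now b and e have their prerequisites met. b has the earlier label, so b next.
e is the only step now ready → e.
f is the only step now ready → f.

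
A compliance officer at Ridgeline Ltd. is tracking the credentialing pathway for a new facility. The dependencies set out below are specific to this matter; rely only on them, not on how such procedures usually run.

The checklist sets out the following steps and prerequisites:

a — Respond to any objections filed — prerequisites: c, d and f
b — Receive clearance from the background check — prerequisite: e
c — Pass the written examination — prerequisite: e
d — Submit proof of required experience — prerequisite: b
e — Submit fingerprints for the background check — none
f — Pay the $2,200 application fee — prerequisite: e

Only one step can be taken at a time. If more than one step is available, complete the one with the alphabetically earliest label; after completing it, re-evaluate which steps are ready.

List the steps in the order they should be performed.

e is the only step with nothing outstanding, so it goes first.
b, c and f are all available; b has the earlier label → b.
d now also ready, so the ready set is {c, d, f}; c has the earlier label → c.
Now d and f have their prerequisites met. d has the earlier label, so d next.
Next only f has its prerequisites met → f.
Next only a has its prerequisites met → a.

e b c d f a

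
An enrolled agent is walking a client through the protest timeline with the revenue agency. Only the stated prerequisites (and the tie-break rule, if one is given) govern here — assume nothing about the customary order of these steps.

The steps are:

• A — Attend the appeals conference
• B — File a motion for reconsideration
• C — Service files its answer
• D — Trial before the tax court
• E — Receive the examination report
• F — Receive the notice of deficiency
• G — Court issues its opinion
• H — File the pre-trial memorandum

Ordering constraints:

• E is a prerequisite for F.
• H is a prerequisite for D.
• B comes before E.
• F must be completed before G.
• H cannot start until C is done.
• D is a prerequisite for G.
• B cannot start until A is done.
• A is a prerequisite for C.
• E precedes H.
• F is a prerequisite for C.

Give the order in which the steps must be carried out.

A has no prerequisites → A first.
That leaves B as the only ready step → B.
That leaves E as the only ready step → E.
F needed E, now all done → F.
That leaves C as the only ready step → C.
H needed C and E, now all done → H.
D is the only step now ready → D.
Next only G has its prerequisites met → G.

A → B → E → F → C → H → D → G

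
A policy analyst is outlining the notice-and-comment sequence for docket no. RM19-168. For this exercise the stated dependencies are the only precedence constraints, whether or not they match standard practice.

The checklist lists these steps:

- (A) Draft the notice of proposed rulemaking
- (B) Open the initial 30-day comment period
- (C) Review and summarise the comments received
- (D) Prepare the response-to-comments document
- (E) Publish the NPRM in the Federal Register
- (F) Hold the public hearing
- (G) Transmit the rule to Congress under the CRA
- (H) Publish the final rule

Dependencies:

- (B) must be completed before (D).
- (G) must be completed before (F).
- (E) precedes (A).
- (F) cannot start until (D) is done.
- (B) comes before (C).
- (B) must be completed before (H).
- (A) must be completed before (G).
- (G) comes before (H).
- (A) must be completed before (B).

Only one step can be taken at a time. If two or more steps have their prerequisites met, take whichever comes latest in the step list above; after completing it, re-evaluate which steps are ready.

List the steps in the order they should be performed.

(E) (A) (G) (B) (H) (D) (F) (C)

Only (E) has no prerequisites, so it is first.
(A) needed (E), now all done → (A).
(G) and (B) are both available; (G) is listed later → (G).
That leaves (B) as the only ready step → (B).
(H), (D) and (C) are all available; (H) is listed later → (H).
Ready: (D) and (C). (D) is listed later → (D).
(F) now also ready, so the ready set is {(F), (C)}; (F) is listed later → (F).
(C) needed (B), now all done → (C).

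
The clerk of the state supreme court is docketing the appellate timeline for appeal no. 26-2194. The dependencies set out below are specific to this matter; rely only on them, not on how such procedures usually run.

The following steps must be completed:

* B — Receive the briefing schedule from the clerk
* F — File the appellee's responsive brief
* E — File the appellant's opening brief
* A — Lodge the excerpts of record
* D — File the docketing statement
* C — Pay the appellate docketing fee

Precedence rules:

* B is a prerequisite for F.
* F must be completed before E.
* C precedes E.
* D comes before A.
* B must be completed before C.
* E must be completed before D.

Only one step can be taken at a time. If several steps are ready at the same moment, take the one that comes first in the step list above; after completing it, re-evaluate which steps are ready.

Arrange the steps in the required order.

B F C E D A

Only B has no prerequisites, so it is first.
Now F and C have their prerequisites met. F is listed earlier, so F next.
C needed B, now all done → C.
Next only E has its prerequisites met → E.
D is the only step now ready → D.
A needed D, now all done → A.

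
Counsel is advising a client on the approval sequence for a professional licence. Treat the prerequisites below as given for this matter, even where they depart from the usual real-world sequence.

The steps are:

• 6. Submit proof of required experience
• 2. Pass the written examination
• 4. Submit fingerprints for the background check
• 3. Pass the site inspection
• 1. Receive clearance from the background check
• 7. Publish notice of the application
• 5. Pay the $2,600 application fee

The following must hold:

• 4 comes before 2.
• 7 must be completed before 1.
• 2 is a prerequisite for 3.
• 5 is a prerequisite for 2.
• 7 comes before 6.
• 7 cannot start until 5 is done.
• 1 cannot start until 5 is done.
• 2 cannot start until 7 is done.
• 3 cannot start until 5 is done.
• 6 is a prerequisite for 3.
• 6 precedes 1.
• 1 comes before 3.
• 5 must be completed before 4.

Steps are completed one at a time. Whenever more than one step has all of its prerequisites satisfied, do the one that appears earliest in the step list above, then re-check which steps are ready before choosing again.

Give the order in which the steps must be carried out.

Only 5 has no prerequisites, so it is first.
Now 4 and 7 have their prerequisites met. 4 is listed earlier, so 4 next.
7 is the only step now ready → 7.
Now 6 and 2 have their prerequisites met. 6 is listed earlier, so 6 next.
Ready: 2 and 1. 2 is listed earlier → 2.
1 needed 6, 7 and 5, now all done → 1.
That leaves 3 as the only ready step → 3.

5 4 7 6 2 1 3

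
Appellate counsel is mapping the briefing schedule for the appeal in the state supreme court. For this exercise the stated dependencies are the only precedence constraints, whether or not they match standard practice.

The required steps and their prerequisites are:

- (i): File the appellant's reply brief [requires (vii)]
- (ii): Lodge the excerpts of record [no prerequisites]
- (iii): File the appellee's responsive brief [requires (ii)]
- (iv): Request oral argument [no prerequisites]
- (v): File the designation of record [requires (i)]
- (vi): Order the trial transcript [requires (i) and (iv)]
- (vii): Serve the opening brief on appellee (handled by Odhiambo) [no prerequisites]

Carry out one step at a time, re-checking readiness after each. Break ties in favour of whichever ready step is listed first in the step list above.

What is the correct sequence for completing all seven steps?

(ii) (iii) (iv) (vii) (i) (v) (vi)

(ii), (iv) and (vii) have no prerequisites; (ii) is listed earlier, so (ii) is first.
(iii) now also ready, so the ready set is {(iii), (iv), (vii)}; (iii) is listed earlier → (iii).
(iv) and (vii) are both available; (iv) is listed earlier → (iv).
That leaves (vii) as the only ready step → (vii).
Next only (i) has its prerequisites met → (i).
(v) and (vi) are both available; (v) is listed earlier → (v).
Next only (vi) has its prerequisites met → (vi).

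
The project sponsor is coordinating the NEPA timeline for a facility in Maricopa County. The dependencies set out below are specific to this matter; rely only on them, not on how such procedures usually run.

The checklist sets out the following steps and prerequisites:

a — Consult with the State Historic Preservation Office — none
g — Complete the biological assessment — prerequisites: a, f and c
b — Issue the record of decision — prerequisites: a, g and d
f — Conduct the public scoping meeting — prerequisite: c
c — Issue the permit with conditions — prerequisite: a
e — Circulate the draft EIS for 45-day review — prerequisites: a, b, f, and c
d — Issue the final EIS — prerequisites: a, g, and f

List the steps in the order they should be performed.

a c f g d b e

a has no prerequisites → a first.
c needed a, now all done → c.
f needed c, now all done → f.
That leaves g as the only ready step → g.
That leaves d as the only ready step → d.
b needed a, g and d, now all done → b.
e is the only step now ready → e.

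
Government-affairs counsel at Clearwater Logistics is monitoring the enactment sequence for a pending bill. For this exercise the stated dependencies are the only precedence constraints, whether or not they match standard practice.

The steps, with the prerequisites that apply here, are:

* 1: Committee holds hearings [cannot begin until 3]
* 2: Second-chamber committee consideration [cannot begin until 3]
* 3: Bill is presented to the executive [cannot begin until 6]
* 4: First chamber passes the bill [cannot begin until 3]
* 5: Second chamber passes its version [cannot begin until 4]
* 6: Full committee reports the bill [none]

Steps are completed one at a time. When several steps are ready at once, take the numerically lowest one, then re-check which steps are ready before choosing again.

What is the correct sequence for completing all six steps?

6 → 3 → 1 → 2 → 4 → 5

6 has no prerequisites → 6 first.
That leaves 3 as the only ready step → 3.
1, 2 and 4 are all available; 1 has the earlier label → 1.
Now 2 and 4 have their prerequisites met. 2 has the earlier label, so 2 next.
4 is the only step now ready → 4.
That leaves 5 as the only ready step → 5.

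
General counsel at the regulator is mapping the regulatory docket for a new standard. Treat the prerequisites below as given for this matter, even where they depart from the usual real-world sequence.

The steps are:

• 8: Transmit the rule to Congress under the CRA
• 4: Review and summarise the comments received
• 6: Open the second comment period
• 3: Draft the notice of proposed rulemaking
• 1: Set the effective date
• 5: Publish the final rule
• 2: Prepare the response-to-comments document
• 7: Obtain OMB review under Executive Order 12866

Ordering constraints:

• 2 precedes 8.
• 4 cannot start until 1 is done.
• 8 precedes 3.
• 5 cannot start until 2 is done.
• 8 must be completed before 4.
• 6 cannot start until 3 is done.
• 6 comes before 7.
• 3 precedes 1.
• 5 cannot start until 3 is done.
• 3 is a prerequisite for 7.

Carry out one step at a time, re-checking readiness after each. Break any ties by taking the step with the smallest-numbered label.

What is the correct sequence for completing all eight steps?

Only 2 has no prerequisites, so it is first.
8 is the only step now ready → 8.
Next only 3 has its prerequisites met → 3.
1, 5 and 6 are all available; 1 has the earlier label → 1.
Now 4, 5 and 6 have their prerequisites met. 4 has the earlier label, so 4 next.
5 and 6 are both available; 5 has the earlier label → 5.
That leaves 6 as the only ready step → 6.
7 needed 3 and 6, now all done → 7.

2, 8, 3, 1, 4, 5, 6, 7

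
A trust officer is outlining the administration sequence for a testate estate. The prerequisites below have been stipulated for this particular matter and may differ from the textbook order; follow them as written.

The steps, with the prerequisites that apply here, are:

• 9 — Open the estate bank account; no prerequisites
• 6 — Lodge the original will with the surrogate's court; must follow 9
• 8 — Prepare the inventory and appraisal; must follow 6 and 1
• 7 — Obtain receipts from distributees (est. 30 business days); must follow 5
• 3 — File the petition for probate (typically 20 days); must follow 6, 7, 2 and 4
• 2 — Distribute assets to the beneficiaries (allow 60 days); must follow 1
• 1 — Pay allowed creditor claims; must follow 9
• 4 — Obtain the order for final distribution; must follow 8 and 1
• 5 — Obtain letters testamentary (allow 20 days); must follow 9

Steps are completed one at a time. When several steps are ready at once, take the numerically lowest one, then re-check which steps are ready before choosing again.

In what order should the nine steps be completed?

9 has no prerequisites → 9 first.
Ready: 1, 5 and 6. 1 has the earlier label → 1.
2, 5 and 6 are all available; 2 has the earlier label → 2.
5 and 6 are both available; 5 has the earlier label → 5.
Ready: 6 and 7. 6 has the earlier label → 6.
8 now also ready, so the ready set is {7, 8}; 7 has the earlier label → 7.
8 is the only step now ready → 8.
Next only 4 has its prerequisites met → 4.
3 needed 2, 4, 6 and 7, now all done → 3.

9, 1, 2, 5, 6, 7, 8, 4, 3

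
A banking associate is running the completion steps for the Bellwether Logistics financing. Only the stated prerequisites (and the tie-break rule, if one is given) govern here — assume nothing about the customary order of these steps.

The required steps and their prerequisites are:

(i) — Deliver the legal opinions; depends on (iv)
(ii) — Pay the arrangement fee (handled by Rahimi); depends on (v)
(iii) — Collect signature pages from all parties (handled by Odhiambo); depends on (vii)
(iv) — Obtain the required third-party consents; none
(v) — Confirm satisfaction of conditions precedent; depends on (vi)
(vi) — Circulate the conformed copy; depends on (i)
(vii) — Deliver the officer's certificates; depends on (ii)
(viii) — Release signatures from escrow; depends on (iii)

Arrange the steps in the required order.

(iv), (i), (vi), (v), (ii), (vii), (iii), (viii)

(iv) is the only step with nothing outstanding, so it goes first.
Next only (i) has its prerequisites met → (i).
(vi) needed (i), now all done → (vi).
(v) needed (vi), now all done → (v).
(ii) needed (v), now all done → (ii).
Next only (vii) has its prerequisites met → (vii).
(iii) needed (vii), now all done → (iii).
That leaves (viii) as the only ready step → (viii).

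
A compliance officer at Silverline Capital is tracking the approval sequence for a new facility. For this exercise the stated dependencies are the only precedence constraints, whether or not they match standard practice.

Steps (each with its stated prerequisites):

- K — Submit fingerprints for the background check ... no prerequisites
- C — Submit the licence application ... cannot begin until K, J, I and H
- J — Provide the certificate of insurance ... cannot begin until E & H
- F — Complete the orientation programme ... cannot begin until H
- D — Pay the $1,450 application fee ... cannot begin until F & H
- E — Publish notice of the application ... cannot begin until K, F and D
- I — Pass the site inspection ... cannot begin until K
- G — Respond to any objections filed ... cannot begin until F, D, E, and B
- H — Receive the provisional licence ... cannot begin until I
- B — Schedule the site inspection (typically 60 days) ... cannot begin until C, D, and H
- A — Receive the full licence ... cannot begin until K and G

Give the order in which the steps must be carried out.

K has no prerequisites → K first.
I is the only step now ready → I.
H needed I, now all done → H.
F needed H, now all done → F.
D needed F and H, now all done → D.
E is the only step now ready → E.
J needed E and H, now all done → J.
C needed K, J, I and H, now all done → C.
B is the only step now ready → B.
G needed F, D, E and B, now all done → G.
A needed K and G, now all done → A.

K → I → H → F → D → E → J → C → B → G → A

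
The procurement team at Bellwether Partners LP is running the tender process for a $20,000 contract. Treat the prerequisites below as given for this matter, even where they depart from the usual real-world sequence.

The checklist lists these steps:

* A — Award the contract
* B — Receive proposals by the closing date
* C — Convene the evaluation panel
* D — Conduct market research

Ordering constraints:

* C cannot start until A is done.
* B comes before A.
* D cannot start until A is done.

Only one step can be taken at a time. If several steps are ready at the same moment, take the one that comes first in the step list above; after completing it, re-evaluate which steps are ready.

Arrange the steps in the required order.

B has no prerequisites → B first.
That leaves A as the only ready step → A.
Now C and D have their prerequisites met. C is listed earlier, so C next.
Next only D has its prerequisites met → D.

B, A, C, D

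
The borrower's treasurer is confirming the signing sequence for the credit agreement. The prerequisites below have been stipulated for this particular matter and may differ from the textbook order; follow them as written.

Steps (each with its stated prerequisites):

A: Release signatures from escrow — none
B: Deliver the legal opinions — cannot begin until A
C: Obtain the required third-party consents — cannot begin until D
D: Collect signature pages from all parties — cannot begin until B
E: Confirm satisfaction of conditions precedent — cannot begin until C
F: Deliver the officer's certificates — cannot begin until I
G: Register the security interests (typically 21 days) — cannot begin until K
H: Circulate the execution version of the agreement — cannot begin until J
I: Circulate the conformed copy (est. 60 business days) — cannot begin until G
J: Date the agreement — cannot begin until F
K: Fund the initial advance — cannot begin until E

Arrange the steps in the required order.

Only A has no prerequisites, so it is first.
That leaves B as the only ready step → B.
That leaves D as the only ready step → D.
C needed D, now all done → C.
E needed C, now all done → E.
K needed E, now all done → K.
That leaves G as the only ready step → G.
That leaves I as the only ready step → I.
F is the only step now ready → F.
J needed F, now all done → J.
H needed J, now all done → H.

A, B, D, C, E, K, G, I, F, J, H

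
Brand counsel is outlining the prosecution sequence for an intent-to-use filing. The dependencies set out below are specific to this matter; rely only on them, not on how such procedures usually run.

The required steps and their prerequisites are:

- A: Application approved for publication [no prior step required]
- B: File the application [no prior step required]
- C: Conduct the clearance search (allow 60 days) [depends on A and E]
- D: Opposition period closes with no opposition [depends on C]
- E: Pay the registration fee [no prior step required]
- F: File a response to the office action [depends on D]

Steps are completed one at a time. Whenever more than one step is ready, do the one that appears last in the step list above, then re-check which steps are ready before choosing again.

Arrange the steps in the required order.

E → B → A → C → D → F

E, B and A have no prerequisites; E is listed later, so E is first.
B and A are both available; B is listed later → B.
Next only A has its prerequisites met → A.
C is the only step now ready → C.
Next only D has its prerequisites met → D.
Next only F has its prerequisites met → F.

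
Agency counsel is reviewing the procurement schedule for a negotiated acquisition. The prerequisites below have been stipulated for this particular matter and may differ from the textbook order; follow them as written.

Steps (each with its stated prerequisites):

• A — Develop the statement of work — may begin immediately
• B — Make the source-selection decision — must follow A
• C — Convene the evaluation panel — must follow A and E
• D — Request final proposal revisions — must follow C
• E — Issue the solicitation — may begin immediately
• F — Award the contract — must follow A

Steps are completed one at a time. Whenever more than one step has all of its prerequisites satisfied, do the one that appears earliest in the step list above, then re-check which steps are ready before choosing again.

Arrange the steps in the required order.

A, B, E, C, D, F

Nothing is required for A and E. A is listed earlier → A first.
Now B, E and F have their prerequisites met. B is listed earlier, so B next.
Ready: E and F. E is listed earlier → E.
C now also ready, so the ready set is {C, F}; C is listed earlier → C.
Ready: D and F. D is listed earlier → D.
F is the only step now ready → F.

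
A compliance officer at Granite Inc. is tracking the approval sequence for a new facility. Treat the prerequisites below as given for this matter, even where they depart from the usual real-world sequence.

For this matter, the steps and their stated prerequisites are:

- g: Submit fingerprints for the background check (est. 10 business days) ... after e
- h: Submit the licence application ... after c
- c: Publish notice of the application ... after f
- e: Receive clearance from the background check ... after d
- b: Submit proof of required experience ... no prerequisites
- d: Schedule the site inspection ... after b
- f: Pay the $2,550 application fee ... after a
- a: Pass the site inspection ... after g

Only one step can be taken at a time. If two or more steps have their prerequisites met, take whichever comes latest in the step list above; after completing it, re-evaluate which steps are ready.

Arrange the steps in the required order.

b has no prerequisites → b first.
d needed b, now all done → d.
That leaves e as the only ready step → e.
g is the only step now ready → g.
Next only a has its prerequisites met → a.
f is the only step now ready → f.
c is the only step now ready → c.
h needed c, now all done → h.

b, d, e, g, a, f, c, h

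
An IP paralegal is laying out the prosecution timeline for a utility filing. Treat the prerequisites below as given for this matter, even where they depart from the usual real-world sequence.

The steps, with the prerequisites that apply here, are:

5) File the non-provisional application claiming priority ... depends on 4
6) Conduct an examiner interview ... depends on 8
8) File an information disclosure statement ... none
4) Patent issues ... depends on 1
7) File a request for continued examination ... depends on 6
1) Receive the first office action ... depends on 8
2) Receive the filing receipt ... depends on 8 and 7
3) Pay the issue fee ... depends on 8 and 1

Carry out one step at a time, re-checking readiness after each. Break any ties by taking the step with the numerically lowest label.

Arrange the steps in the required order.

8 has no prerequisites → 8 first.
Now 1 and 6 have their prerequisites met. 1 has the earlier label, so 1 next.
3 and 4 now also ready, so the ready set is {3, 4, 6}; 3 has the earlier label → 3.
Now 4 and 6 have their prerequisites met. 4 has the earlier label, so 4 next.
5 and 6 are both available; 5 has the earlier label → 5.
6 is the only step now ready → 6.
7 is the only step now ready → 7.
2 needed 7 and 8, now all done → 2.

8, 1, 3, 4, 5, 6, 7, 2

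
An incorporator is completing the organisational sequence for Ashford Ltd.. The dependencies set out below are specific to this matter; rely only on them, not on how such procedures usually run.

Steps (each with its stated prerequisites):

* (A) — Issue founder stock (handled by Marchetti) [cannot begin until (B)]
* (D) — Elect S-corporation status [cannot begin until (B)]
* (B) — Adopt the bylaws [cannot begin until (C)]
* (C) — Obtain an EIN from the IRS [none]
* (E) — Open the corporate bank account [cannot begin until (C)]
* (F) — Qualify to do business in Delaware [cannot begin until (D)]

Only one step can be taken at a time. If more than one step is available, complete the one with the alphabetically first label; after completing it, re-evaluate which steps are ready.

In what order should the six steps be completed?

Only (C) has no prerequisites, so it is first.
Now (B) and (E) have their prerequisites met. (B) has the earlier label, so (B) next.
(A), (D) and (E) are all available; (A) has the earlier label → (A).
Ready: (D) and (E). (D) has the earlier label → (D).
(E) and (F) are both available; (E) has the earlier label → (E).
(F) needed (D), now all done → (F).

(C), (B), (A), (D), (E), (F)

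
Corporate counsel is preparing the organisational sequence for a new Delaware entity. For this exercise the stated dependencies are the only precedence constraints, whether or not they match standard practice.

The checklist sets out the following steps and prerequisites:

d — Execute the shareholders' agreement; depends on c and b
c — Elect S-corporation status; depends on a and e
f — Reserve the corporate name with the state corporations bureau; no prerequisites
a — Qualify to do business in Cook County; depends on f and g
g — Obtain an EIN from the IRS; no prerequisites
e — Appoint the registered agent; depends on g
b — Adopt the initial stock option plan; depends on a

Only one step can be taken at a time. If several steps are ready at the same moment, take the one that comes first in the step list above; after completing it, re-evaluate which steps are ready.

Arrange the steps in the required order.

f, g, a, e, c, b, d

f and g have no prerequisites; f is listed earlier, so f is first.
g is the only step now ready → g.
Now a and e have their prerequisites met. a is listed earlier, so a next.
b now also ready, so the ready set is {e, b}; e is listed earlier → e.
c now also ready, so the ready set is {c, b}; c is listed earlier → c.
b needed a, now all done → b.
d needed c and b, now all done → d.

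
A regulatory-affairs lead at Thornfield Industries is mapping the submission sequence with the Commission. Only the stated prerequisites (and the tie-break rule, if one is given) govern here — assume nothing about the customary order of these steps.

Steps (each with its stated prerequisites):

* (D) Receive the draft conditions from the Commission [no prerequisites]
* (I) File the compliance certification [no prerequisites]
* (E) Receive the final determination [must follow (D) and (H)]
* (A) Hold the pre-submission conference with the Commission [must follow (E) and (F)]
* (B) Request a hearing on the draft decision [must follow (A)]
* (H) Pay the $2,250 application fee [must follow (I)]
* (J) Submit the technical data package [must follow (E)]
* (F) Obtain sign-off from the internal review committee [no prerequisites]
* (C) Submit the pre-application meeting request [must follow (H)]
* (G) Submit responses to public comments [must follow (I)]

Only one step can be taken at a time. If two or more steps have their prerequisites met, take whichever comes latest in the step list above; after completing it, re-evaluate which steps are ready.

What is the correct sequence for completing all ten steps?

(F), (I) and (D) have no prerequisites; (F) is listed later, so (F) is first.
Ready: (I) and (D). (I) is listed later → (I).
Ready: (G), (H) and (D). (G) is listed later → (G).
Now (H) and (D) have their prerequisites met. (H) is listed later, so (H) next.
Ready: (C) and (D). (C) is listed later → (C).
(D) is the only step now ready → (D).
Next only (E) has its prerequisites met → (E).
(J) and (A) are both available; (J) is listed later → (J).
(A) needed (F) and (E), now all done → (A).
(B) is the only step now ready → (B).

(F) → (I) → (G) → (H) → (C) → (D) → (E) → (J) → (A) → (B)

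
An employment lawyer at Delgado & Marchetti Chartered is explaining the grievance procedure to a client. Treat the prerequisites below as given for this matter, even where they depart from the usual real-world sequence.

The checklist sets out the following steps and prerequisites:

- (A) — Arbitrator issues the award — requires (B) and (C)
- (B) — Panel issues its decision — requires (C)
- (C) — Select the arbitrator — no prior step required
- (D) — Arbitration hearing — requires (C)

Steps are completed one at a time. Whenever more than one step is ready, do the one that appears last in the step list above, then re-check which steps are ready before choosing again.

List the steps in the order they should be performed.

(C) has no prerequisites → (C) first.
(D) and (B) are both available; (D) is listed later → (D).
(B) needed (C), now all done → (B).
(A) needed (C) and (B), now all done → (A).

(C) (D) (B) (A)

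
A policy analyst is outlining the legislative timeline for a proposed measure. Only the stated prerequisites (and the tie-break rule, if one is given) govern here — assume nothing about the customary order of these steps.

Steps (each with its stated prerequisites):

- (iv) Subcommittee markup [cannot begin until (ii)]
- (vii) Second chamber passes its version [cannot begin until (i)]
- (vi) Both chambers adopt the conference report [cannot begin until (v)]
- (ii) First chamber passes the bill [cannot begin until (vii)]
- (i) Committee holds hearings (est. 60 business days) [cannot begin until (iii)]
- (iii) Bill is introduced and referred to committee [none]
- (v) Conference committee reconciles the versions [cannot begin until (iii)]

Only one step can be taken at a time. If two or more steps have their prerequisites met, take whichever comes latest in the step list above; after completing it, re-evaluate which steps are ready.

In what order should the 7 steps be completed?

(iii) has no prerequisites → (iii) first.
Now (v) and (i) have their prerequisites met. (v) is listed later, so (v) next.
(vi) now also ready, so the ready set is {(i), (vi)}; (i) is listed later → (i).
(vii) now also ready, so the ready set is {(vi), (vii)}; (vi) is listed later → (vi).
That leaves (vii) as the only ready step → (vii).
(ii) needed (vii), now all done → (ii).
That leaves (iv) as the only ready step → (iv).

(iii) → (v) → (i) → (vi) → (vii) → (ii) → (iv)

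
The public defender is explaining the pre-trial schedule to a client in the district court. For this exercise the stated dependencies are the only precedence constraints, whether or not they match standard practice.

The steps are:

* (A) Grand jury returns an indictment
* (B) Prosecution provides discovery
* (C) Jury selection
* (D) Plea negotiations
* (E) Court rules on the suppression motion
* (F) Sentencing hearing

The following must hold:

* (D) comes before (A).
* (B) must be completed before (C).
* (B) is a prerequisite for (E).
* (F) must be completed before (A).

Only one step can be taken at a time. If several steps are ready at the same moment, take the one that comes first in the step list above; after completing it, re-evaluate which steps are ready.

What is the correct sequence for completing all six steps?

(B), (C), (D), (E), (F), (A)

(B), (D) and (F) have no prerequisites; (B) is listed earlier, so (B) is first.
(C), (D), (E) and (F) are all available; (C) is listed earlier → (C).
Now (D), (E) and (F) have their prerequisites met. (D) is listed earlier, so (D) next.
Now (E) and (F) have their prerequisites met. (E) is listed earlier, so (E) next.
That leaves (F) as the only ready step → (F).
(A) needed (D) and (F), now all done → (A).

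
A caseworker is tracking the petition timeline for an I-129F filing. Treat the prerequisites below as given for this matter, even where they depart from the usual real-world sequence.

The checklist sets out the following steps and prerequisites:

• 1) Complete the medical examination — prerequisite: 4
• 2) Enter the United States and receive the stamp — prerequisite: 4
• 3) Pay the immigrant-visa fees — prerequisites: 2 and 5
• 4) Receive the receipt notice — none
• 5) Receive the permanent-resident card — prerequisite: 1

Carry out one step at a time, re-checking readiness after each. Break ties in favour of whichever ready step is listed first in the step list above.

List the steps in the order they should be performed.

Only 4 has no prerequisites, so it is first.
1 and 2 are both available; 1 is listed earlier → 1.
Ready: 2 and 5. 2 is listed earlier → 2.
That leaves 5 as the only ready step → 5.
3 is the only step now ready → 3.

4 1 2 5 3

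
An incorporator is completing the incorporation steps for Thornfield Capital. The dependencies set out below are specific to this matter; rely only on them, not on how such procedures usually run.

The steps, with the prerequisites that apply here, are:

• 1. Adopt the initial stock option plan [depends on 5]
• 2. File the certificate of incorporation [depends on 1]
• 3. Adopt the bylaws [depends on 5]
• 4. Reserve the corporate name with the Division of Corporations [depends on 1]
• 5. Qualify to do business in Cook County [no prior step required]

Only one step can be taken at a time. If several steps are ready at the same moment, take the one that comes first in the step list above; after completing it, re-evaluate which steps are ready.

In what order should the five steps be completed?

5 has no prerequisites → 5 first.
Ready: 1 and 3. 1 is listed earlier → 1.
Ready: 2, 3 and 4. 2 is listed earlier → 2.
3 and 4 are both available; 3 is listed earlier → 3.
4 needed 1, now all done → 4.

5 1 2 3 4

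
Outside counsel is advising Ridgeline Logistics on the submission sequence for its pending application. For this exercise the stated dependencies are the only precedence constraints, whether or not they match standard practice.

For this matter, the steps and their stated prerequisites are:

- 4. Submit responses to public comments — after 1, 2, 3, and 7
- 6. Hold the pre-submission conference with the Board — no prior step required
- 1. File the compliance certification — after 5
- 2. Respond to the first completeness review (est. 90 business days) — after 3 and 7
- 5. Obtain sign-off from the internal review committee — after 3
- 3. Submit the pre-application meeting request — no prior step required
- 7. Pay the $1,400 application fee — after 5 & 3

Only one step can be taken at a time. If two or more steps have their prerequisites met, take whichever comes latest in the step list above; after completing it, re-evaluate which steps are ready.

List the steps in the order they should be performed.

3 and 6 have no prerequisites; 3 is listed later, so 3 is first.
5 now also ready, so the ready set is {5, 6}; 5 is listed later → 5.
7 and 1 now also ready, so the ready set is {7, 1, 6}; 7 is listed later → 7.
Now 2, 1 and 6 have their prerequisites met. 2 is listed later, so 2 next.
1 and 6 are both available; 1 is listed later → 1.
6 and 4 are both available; 6 is listed later → 6.
4 needed 7, 3, 2 and 1, now all done → 4.

3, 5, 7, 2, 1, 6, 4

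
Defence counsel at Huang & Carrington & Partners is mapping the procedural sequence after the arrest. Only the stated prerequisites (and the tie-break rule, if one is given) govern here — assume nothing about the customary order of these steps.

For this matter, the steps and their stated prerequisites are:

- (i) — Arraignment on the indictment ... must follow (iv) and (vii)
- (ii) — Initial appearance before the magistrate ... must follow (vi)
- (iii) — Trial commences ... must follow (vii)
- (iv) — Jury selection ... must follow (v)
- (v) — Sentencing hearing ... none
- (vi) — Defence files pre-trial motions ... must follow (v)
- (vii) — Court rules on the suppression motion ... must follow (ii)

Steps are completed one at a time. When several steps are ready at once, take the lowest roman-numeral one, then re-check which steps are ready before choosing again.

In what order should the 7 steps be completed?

(v), (iv), (vi), (ii), (vii), (i), (iii)

(v) is the only step with nothing outstanding, so it goes first.
Ready: (iv) and (vi). (iv) has the earlier label → (iv).
That leaves (vi) as the only ready step → (vi).
That leaves (ii) as the only ready step → (ii).
That leaves (vii) as the only ready step → (vii).
Now (i) and (iii) have their prerequisites met. (i) has the earlier label, so (i) next.
(iii) needed (vii), now all done → (iii).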